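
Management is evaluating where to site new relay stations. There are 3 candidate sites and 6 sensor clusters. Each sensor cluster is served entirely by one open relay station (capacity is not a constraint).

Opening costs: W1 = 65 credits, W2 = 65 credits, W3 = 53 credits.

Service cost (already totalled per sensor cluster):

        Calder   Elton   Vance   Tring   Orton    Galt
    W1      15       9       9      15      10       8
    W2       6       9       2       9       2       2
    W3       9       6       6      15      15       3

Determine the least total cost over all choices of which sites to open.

Minimum total cost: 95

For any fixed open set, each sensor cluster goes to its cheapest open site; total = fixed + service.
{W2}: Calder→W2 6, Elton→W2 9, Vance→W2 2, Tring→W2 9, Orton→W2 2, Galt→W2 2. Service 30; fixed 65; total 95.
{W3}: Calder→W3 9, Elton→W3 6, Vance→W3 6, Tring→W3 15, Orton→W3 15, Galt→W3 3. Service 54; fixed 53; total 107.
{W1}: service 66 + fixed 65 = 131
{W1, W2, W3}: service 27 + fixed 183 = 210
No other subset beats 95.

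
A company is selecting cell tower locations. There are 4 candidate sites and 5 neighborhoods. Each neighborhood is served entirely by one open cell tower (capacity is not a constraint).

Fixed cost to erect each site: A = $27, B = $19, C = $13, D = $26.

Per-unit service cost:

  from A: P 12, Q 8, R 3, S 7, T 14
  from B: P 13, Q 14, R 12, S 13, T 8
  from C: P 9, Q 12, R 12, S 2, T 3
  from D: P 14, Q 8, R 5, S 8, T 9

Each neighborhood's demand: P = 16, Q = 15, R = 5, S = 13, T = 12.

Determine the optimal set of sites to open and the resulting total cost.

For any fixed open set, each neighborhood goes to its cheapest open site; total = fixed + service.
{A, C}: P→C 9·16=144, Q→A 8·15=120, R→A 3·5=15, S→C 2·13=26, T→C 3·12=36. Service 341; fixed 40; total 381.
{C, D}: P→C 9·16=144, Q→D 8·15=120, R→D 5·5=25, S→C 2·13=26, T→C 3·12=36. Service 351; fixed 39; total 390.
{A, B, C}: P→C 9·16=144, Q→A 8·15=120, R→A 3·5=15, S→C 2·13=26, T→C 3·12=36. Service 341; fixed 59; total 400.
{A, B, C, D}: P→C 9·16=144, Q→A 8·15=120, R→A 3·5=15, S→C 2·13=26, T→C 3·12=36. Service 341; fixed 85; total 426.
(All 15 nonempty subsets were checked; A and C is lowest.)

Open A and C; minimum total cost 381.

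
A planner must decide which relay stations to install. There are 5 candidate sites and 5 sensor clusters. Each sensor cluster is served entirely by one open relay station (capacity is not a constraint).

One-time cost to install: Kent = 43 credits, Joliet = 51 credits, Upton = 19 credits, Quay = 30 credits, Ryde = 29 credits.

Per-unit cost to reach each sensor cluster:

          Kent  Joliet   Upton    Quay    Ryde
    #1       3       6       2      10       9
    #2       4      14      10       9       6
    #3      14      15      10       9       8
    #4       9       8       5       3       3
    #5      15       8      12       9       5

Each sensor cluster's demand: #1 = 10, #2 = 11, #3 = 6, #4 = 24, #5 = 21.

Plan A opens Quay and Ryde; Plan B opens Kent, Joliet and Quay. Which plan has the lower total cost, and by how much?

Plan A: {Quay, Ryde}: #1→Ryde 9·10=90, #2→Ryde 6·11=66, #3→Ryde 8·6=48, #4→Quay 3·24=72, #5→Ryde 5·21=105. Service 381; fixed 59; total 440.
Plan B: {Kent, Joliet, Quay}: #1→Kent 3·10=30, #2→Kent 4·11=44, #3→Quay 9·6=54, #4→Quay 3·24=72, #5→Joliet 8·21=168. Service 368; fixed 124; total 492.
Difference: |440 − 492| = 52.

Plan A is cheaper by 52.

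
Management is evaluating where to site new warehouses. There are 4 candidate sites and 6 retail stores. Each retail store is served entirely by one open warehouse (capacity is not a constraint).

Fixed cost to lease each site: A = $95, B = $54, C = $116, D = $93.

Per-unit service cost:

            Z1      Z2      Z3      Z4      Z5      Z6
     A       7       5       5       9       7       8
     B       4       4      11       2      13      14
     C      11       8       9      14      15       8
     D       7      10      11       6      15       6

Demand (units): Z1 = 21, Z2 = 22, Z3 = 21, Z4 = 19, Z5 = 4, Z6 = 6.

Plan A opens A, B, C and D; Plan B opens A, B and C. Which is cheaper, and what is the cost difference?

Plan A: {A, B, C, D}: Z1→B 4·21=84, Z2→B 4·22=88, Z3→A 5·21=105, Z4→B 2·19=38, Z5→A 7·4=28, Z6→D 6·6=36. Service 379; fixed 358; total 737.
Plan B: {A, B, C}: Z1→B 4·21=84, Z2→B 4·22=88, Z3→A 5·21=105, Z4→B 2·19=38, Z5→A 7·4=28, Z6→A 8·6=48. Service 391; fixed 265; total 656.
Difference: |737 − 656| = 81.

Plan B is cheaper by 81.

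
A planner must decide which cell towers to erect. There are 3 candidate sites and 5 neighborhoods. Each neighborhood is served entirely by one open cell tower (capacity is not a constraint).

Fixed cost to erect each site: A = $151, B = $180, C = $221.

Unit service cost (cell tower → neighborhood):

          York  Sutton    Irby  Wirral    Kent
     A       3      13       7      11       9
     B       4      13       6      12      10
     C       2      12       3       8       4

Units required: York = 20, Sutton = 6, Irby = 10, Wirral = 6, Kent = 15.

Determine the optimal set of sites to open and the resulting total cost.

Open C only; minimum total cost 471.

For any fixed open set, each neighborhood goes to its cheapest open site; total = fixed + service.
{C}: York→C 2·20=40, Sutton→C 12·6=72, Irby→C 3·10=30, Wirral→C 8·6=48, Kent→C 4·15=60. Service 250; fixed 221; total 471.
{A}: service 409 + fixed 151 = 560
{B}: York→B 4·20=80, Sutton→B 13·6=78, Irby→B 6·10=60, Wirral→B 12·6=72, Kent→B 10·15=150. Service 440; fixed 180; total 620.
{A, B, C}: service 250 + fixed 552 = 802
No other subset beats 471.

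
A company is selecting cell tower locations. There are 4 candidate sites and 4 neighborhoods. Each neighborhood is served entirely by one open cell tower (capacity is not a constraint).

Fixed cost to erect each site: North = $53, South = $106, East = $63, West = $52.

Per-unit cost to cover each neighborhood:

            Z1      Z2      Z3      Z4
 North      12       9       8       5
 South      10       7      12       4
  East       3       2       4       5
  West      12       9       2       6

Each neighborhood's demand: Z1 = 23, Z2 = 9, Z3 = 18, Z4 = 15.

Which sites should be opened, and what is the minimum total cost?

Open East only; minimum total cost 297.

For any fixed open set, each neighborhood goes to its cheapest open site; total = fixed + service.
{East}: Z1→East 3·23=69, Z2→East 2·9=18, Z3→East 4·18=72, Z4→East 5·15=75. Service 234; fixed 63; total 297.
{East, West}: Z1→East 3·23=69, Z2→East 2·9=18, Z3→West 2·18=36, Z4→East 5·15=75. Service 198; fixed 115; total 313.
{North, East}: Z1→East 3·23=69, Z2→East 2·9=18, Z3→East 4·18=72, Z4→North 5·15=75. Service 234; fixed 116; total 350.
{North, South, East, West}: Z1→East 3·23=69, Z2→East 2·9=18, Z3→West 2·18=36, Z4→South 4·15=60. Service 183; fixed 274; total 457.
(All 15 nonempty subsets were checked; East only is lowest.)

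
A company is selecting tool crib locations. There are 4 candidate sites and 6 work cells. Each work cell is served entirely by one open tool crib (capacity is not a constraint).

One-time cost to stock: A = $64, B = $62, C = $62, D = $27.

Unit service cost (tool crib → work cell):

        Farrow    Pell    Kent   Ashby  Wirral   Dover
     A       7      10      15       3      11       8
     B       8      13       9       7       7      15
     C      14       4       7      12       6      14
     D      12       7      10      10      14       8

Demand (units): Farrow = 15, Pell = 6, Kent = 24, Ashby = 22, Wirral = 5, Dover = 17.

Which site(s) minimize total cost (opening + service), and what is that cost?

Open A and C; minimum total cost 655.

For any fixed open set, each work cell goes to its cheapest open site; total = fixed + service.
{A, C}: Farrow→A 7·15=105, Pell→C 4·6=24, Kent→C 7·24=168, Ashby→A 3·22=66, Wirral→C 6·5=30, Dover→A 8·17=136. Service 529; fixed 126; total 655.
{A, C, D}: service 529 + fixed 153 = 682
{A, B, C}: service 529 + fixed 188 = 717
{A, B, C, D}: Farrow→A 7·15=105, Pell→C 4·6=24, Kent→C 7·24=168, Ashby→A 3·22=66, Wirral→C 6·5=30, Dover→A 8·17=136. Service 529; fixed 215; total 744.
No other subset beats 655.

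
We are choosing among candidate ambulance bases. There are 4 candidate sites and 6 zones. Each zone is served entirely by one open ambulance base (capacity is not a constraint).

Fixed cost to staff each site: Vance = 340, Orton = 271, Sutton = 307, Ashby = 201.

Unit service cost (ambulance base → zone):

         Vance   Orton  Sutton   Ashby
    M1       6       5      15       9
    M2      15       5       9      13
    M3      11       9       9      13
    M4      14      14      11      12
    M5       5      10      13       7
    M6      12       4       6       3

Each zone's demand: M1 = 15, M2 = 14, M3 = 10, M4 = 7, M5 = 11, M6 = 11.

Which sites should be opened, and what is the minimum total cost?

For any fixed open set, each zone goes to its cheapest open site; total = fixed + service.
{Orton}: M1→Orton 5·15=75, M2→Orton 5·14=70, M3→Orton 9·10=90, M4→Orton 14·7=98, M5→Orton 10·11=110, M6→Orton 4·11=44. Service 487; fixed 271; total 758.
{Ashby}: M1→Ashby 9·15=135, M2→Ashby 13·14=182, M3→Ashby 13·10=130, M4→Ashby 12·7=84, M5→Ashby 7·11=77, M6→Ashby 3·11=33. Service 641; fixed 201; total 842.
{Orton, Ashby}: service 429 + fixed 472 = 901
{Vance, Orton, Sutton, Ashby}: service 400 + fixed 1119 = 1519
No other subset beats 758.

Open Orton only; minimum total cost 758.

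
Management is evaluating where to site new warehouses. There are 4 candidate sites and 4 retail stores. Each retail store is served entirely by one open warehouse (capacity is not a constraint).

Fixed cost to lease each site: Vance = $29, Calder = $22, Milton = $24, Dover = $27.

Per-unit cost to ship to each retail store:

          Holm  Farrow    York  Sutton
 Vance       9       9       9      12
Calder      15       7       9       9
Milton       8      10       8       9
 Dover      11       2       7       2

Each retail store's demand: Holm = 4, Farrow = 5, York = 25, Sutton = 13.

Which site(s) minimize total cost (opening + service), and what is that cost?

For any fixed open set, each retail store goes to its cheapest open site; total = fixed + service.
{Dover}: Holm→Dover 11·4=44, Farrow→Dover 2·5=10, York→Dover 7·25=175, Sutton→Dover 2·13=26. Service 255; fixed 27; total 282.
{Milton, Dover}: Holm→Milton 8·4=32, Farrow→Dover 2·5=10, York→Dover 7·25=175, Sutton→Dover 2·13=26. Service 243; fixed 51; total 294.
{Vance, Dover}: service 247 + fixed 56 = 303
{Vance, Calder, Milton, Dover}: Holm→Milton 8·4=32, Farrow→Dover 2·5=10, York→Dover 7·25=175, Sutton→Dover 2·13=26. Service 243; fixed 102; total 345.
No other subset beats 282.

Open Dover only; minimum total cost 282.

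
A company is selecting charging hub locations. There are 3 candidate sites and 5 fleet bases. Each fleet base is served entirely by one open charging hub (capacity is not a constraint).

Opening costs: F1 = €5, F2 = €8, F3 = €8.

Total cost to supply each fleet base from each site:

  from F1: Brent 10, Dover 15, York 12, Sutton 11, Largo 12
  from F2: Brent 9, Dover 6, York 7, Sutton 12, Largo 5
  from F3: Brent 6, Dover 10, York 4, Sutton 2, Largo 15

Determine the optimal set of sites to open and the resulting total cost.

For any fixed open set, each fleet base goes to its cheapest open site; total = fixed + service.
{F2, F3}: Brent→F3 6, Dover→F2 6, York→F3 4, Sutton→F3 2, Largo→F2 5. Service 23; fixed 16; total 39.
{F1, F2, F3}: service 23 + fixed 21 = 44
{F3}: Brent→F3 6, Dover→F3 10, York→F3 4, Sutton→F3 2, Largo→F3 15. Service 37; fixed 8; total 45.
{F1}: service 60 + fixed 5 = 65
(All 7 nonempty subsets were checked; F2 and F3 is lowest.)

Open F2 and F3; minimum total cost 39.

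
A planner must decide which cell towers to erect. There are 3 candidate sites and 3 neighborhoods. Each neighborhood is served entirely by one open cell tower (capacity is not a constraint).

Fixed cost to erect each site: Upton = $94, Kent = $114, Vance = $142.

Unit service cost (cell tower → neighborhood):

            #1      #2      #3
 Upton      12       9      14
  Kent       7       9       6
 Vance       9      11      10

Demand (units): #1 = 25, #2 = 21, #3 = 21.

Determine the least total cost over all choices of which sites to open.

For any fixed open set, each neighborhood goes to its cheapest open site; total = fixed + service.
{Kent}: #1→Kent 7·25=175, #2→Kent 9·21=189, #3→Kent 6·21=126. Service 490; fixed 114; total 604.
{Upton, Kent}: service 490 + fixed 208 = 698
{Kent, Vance}: #1→Kent 7·25=175, #2→Kent 9·21=189, #3→Kent 6·21=126. Service 490; fixed 256; total 746.
{Upton, Kent, Vance}: service 490 + fixed 350 = 840
No other subset beats 604.

Minimum total cost: 604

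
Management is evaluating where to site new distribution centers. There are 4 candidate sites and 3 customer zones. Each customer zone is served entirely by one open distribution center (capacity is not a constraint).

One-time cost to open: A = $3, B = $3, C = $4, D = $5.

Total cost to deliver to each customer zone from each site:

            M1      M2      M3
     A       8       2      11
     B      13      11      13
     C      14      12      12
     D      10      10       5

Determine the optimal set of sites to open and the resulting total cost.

For any fixed open set, each customer zone goes to its cheapest open site; total = fixed + service.
{A, D}: M1→A 8, M2→A 2, M3→D 5. Service 15; fixed 8; total 23.
{A}: service 21 + fixed 3 = 24
{A, B, D}: M1→A 8, M2→A 2, M3→D 5. Service 15; fixed 11; total 26.
{A, B, C, D}: service 15 + fixed 15 = 30
No other subset beats 23.

Open A and D; minimum total cost 23.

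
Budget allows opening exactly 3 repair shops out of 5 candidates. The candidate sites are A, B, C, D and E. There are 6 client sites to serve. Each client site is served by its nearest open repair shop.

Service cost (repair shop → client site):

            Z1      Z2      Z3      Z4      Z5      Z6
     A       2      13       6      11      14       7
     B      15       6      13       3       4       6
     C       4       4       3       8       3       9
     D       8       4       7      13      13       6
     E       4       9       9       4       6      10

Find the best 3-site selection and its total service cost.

Choose A, B and C; total service cost 21.

With exactly 3 open, each client site uses its cheapest among the chosen.
{A, B, C}: Z1→A 2, Z2→C 4, Z3→C 3, Z4→B 3, Z5→C 3, Z6→B 6. Service cost 21.
{A, C, E}: service cost 23
{B, C, D}: service cost 23
Among all 10 size-3 choices, {A, B, C} is lowest.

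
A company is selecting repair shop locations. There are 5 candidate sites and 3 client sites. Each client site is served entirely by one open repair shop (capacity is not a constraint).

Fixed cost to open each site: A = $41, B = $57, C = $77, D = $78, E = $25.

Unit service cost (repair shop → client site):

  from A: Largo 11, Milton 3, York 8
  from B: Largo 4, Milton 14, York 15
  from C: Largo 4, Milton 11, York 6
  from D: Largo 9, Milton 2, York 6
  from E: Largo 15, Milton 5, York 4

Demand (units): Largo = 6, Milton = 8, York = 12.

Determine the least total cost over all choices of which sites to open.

For any fixed open set, each client site goes to its cheapest open site; total = fixed + service.
{B, E}: Largo→B 4·6=24, Milton→E 5·8=40, York→E 4·12=48. Service 112; fixed 82; total 194.
{E}: Largo→E 15·6=90, Milton→E 5·8=40, York→E 4·12=48. Service 178; fixed 25; total 203.
{A, E}: Largo→A 11·6=66, Milton→A 3·8=24, York→E 4·12=48. Service 138; fixed 66; total 204.
{A, B, C, D, E}: service 88 + fixed 278 = 366
No other subset beats 194.

Minimum total cost: 194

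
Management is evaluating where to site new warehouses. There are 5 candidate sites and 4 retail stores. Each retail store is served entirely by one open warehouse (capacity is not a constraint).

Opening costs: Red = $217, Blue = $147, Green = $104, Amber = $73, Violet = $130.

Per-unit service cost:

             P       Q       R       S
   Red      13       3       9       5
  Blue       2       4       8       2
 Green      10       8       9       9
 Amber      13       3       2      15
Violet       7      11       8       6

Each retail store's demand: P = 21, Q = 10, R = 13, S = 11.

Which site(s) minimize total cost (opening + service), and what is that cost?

Open Blue and Amber; minimum total cost 340.

For any fixed open set, each retail store goes to its cheapest open site; total = fixed + service.
{Blue, Amber}: P→Blue 2·21=42, Q→Amber 3·10=30, R→Amber 2·13=26, S→Blue 2·11=22. Service 120; fixed 220; total 340.
{Blue}: service 208 + fixed 147 = 355
{Blue, Green, Amber}: P→Blue 2·21=42, Q→Amber 3·10=30, R→Amber 2·13=26, S→Blue 2·11=22. Service 120; fixed 324; total 444.
{Red, Blue, Green, Amber, Violet}: service 120 + fixed 671 = 791
No other subset beats 340.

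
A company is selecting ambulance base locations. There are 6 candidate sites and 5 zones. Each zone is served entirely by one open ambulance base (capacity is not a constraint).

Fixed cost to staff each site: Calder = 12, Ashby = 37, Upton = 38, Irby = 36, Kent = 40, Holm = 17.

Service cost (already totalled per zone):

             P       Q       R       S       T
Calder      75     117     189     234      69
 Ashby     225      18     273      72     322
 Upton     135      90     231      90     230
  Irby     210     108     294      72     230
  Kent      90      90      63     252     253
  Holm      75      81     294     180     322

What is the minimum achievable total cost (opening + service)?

For any fixed open set, each zone goes to its cheapest open site; total = fixed + service.
{Calder, Ashby, Kent}: P→Calder 75, Q→Ashby 18, R→Kent 63, S→Ashby 72, T→Calder 69. Service 297; fixed 89; total 386.
{Calder, Ashby, Kent, Holm}: service 297 + fixed 106 = 403
{Calder, Ashby, Irby, Kent}: service 297 + fixed 125 = 422
{Calder, Ashby, Upton, Irby, Kent, Holm}: P→Calder 75, Q→Ashby 18, R→Kent 63, S→Ashby 72, T→Calder 69. Service 297; fixed 180; total 477.
No other subset beats 386.

Minimum total cost: 386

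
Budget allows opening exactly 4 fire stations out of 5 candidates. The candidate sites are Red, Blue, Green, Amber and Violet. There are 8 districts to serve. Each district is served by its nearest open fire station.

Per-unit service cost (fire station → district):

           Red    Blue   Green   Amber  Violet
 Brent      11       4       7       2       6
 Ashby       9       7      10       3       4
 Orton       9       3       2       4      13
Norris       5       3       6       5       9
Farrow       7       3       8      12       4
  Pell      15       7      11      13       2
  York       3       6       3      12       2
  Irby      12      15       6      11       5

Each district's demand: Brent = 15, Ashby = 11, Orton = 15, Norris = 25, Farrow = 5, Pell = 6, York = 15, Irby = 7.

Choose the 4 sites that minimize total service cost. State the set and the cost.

With exactly 4 open, each district uses its cheapest among the chosen.
{Blue, Green, Amber, Violet}: Brent→Amber 2·15=30, Ashby→Amber 3·11=33, Orton→Green 2·15=30, Norris→Blue 3·25=75, Farrow→Blue 3·5=15, Pell→Violet 2·6=12, York→Violet 2·15=30, Irby→Violet 5·7=35. Service cost 260.
{Red, Blue, Amber, Violet}: service cost 275
{Red, Blue, Green, Violet}: service cost 301
Among all 5 size-4 choices, {Blue, Green, Amber, Violet} is lowest.

Choose Blue, Green, Amber and Violet; total service cost 260.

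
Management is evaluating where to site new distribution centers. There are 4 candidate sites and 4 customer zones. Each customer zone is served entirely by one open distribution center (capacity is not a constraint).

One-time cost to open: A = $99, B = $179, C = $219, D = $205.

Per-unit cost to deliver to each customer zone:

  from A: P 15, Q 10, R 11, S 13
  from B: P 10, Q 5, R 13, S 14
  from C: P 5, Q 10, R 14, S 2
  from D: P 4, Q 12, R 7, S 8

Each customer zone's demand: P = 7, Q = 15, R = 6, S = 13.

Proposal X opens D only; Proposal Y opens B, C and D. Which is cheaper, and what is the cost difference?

Proposal X: {D}: P→D 4·7=28, Q→D 12·15=180, R→D 7·6=42, S→D 8·13=104. Service 354; fixed 205; total 559.
Proposal Y: {B, C, D}: P→D 4·7=28, Q→B 5·15=75, R→D 7·6=42, S→C 2·13=26. Service 171; fixed 603; total 774.
Difference: |559 − 774| = 215.

Proposal X is cheaper by 215.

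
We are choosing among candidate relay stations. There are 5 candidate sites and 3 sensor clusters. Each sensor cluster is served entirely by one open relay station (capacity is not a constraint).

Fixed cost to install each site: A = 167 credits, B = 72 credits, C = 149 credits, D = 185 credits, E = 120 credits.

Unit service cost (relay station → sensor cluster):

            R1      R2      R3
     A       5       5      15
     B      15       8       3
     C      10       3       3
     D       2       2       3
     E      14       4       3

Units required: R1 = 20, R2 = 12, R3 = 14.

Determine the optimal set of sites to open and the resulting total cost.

Open D only; minimum total cost 291.

For any fixed open set, each sensor cluster goes to its cheapest open site; total = fixed + service.
{D}: R1→D 2·20=40, R2→D 2·12=24, R3→D 3·14=42. Service 106; fixed 185; total 291.
{B, D}: R1→D 2·20=40, R2→D 2·12=24, R3→B 3·14=42. Service 106; fixed 257; total 363.
{D, E}: service 106 + fixed 305 = 411
{A, B, C, D, E}: service 106 + fixed 693 = 799
No other subset beats 291.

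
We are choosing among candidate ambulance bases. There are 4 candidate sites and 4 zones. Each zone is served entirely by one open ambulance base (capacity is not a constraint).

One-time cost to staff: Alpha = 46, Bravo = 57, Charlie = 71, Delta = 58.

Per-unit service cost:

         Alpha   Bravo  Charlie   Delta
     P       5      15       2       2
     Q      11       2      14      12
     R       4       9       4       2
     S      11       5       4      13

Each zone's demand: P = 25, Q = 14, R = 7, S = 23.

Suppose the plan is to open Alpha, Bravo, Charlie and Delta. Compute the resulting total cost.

Total cost: 416

Each zone is assigned to its cheapest site among the open ones.
{Alpha, Bravo, Charlie, Delta}: P→Charlie 2·25=50, Q→Bravo 2·14=28, R→Delta 2·7=14, S→Charlie 4·23=92. Service 184; fixed 232; total 416.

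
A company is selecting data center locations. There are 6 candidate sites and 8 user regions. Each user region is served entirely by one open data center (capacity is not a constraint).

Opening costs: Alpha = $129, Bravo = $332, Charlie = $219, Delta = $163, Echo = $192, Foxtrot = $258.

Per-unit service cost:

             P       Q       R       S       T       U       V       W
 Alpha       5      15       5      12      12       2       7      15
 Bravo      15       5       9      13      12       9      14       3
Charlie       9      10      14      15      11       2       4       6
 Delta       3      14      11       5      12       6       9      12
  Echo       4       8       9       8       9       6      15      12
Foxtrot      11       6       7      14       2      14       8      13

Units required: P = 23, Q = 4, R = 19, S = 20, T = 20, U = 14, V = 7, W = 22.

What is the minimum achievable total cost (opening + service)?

Minimum total cost: 1191

For any fixed open set, each user region goes to its cheapest open site; total = fixed + service.
{Delta, Foxtrot}: P→Delta 3·23=69, Q→Foxtrot 6·4=24, R→Foxtrot 7·19=133, S→Delta 5·20=100, T→Foxtrot 2·20=40, U→Delta 6·14=84, V→Foxtrot 8·7=56, W→Delta 12·22=264. Service 770; fixed 421; total 1191.
{Alpha, Delta}: service 901 + fixed 292 = 1193
{Charlie, Delta, Foxtrot}: service 554 + fixed 640 = 1194
{Alpha, Bravo, Charlie, Delta, Echo, Foxtrot}: service 446 + fixed 1293 = 1739
No other subset beats 1191.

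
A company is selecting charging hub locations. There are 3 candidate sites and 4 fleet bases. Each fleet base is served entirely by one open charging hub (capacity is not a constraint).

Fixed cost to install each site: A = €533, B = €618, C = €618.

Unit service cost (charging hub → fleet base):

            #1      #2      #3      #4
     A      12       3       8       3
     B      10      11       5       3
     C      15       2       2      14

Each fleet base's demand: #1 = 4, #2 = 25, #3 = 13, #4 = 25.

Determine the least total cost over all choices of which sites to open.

Minimum total cost: 835

For any fixed open set, each fleet base goes to its cheapest open site; total = fixed + service.
{A}: #1→A 12·4=48, #2→A 3·25=75, #3→A 8·13=104, #4→A 3·25=75. Service 302; fixed 533; total 835.
{B}: service 455 + fixed 618 = 1073
{C}: service 486 + fixed 618 = 1104
{A, B, C}: service 191 + fixed 1769 = 1960
(All 7 nonempty subsets were checked; A only is lowest.)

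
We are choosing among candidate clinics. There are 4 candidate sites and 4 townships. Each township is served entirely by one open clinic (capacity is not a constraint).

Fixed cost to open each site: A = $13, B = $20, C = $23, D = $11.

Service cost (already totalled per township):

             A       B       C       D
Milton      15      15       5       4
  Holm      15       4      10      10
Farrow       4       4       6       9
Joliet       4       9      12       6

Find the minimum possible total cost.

Minimum total cost: 40

For any fixed open set, each township goes to its cheapest open site; total = fixed + service.
{D}: Milton→D 4, Holm→D 10, Farrow→D 9, Joliet→D 6. Service 29; fixed 11; total 40.
{A, D}: Milton→D 4, Holm→D 10, Farrow→A 4, Joliet→A 4. Service 22; fixed 24; total 46.
{B, D}: service 18 + fixed 31 = 49
{A, B, C, D}: Milton→D 4, Holm→B 4, Farrow→A 4, Joliet→A 4. Service 16; fixed 67; total 83.
No other subset beats 40.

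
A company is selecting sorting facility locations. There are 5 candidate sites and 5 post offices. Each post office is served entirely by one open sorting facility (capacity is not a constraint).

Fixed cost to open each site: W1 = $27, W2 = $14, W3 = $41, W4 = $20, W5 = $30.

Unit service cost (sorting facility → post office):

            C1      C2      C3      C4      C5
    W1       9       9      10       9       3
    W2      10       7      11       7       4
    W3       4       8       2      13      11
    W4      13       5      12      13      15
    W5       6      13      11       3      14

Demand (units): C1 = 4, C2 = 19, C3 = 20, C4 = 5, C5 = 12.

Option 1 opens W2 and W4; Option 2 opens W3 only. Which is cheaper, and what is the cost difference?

Option 1: {W2, W4}: C1→W2 10·4=40, C2→W4 5·19=95, C3→W2 11·20=220, C4→W2 7·5=35, C5→W2 4·12=48. Service 438; fixed 34; total 472.
Option 2: {W3}: C1→W3 4·4=16, C2→W3 8·19=152, C3→W3 2·20=40, C4→W3 13·5=65, C5→W3 11·12=132. Service 405; fixed 41; total 446.
Difference: |472 − 446| = 26.

Option 2 is cheaper by 26.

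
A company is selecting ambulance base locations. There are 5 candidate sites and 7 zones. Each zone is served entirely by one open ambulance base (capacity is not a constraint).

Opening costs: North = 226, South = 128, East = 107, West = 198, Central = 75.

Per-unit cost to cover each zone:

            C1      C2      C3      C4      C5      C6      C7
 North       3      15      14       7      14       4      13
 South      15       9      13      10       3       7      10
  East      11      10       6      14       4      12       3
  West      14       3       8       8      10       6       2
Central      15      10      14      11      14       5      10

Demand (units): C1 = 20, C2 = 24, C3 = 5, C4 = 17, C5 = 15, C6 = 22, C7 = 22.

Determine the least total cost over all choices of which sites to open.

Minimum total cost: 996

For any fixed open set, each zone goes to its cheapest open site; total = fixed + service.
{North, East}: C1→North 3·20=60, C2→East 10·24=240, C3→East 6·5=30, C4→North 7·17=119, C5→East 4·15=60, C6→North 4·22=88, C7→East 3·22=66. Service 663; fixed 333; total 996.
{North, West}: C1→North 3·20=60, C2→West 3·24=72, C3→West 8·5=40, C4→North 7·17=119, C5→West 10·15=150, C6→North 4·22=88, C7→West 2·22=44. Service 573; fixed 424; total 997.
{East, West}: service 694 + fixed 305 = 999
{North, South, East, West, Central}: service 458 + fixed 734 = 1192
No other subset beats 996.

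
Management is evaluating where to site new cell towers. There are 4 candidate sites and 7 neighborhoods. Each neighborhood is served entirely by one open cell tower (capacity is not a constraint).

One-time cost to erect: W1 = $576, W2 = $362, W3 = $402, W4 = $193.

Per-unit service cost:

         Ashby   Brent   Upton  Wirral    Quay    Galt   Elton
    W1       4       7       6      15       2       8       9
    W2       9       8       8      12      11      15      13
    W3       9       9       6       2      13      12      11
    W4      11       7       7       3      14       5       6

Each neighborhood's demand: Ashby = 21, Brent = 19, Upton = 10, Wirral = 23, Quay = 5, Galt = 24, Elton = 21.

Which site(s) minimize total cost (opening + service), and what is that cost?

For any fixed open set, each neighborhood goes to its cheapest open site; total = fixed + service.
{W4}: Ashby→W4 11·21=231, Brent→W4 7·19=133, Upton→W4 7·10=70, Wirral→W4 3·23=69, Quay→W4 14·5=70, Galt→W4 5·24=120, Elton→W4 6·21=126. Service 819; fixed 193; total 1012.
{W2, W4}: Ashby→W2 9·21=189, Brent→W4 7·19=133, Upton→W4 7·10=70, Wirral→W4 3·23=69, Quay→W2 11·5=55, Galt→W4 5·24=120, Elton→W4 6·21=126. Service 762; fixed 555; total 1317.
{W3, W4}: Ashby→W3 9·21=189, Brent→W4 7·19=133, Upton→W3 6·10=60, Wirral→W3 2·23=46, Quay→W3 13·5=65, Galt→W4 5·24=120, Elton→W4 6·21=126. Service 739; fixed 595; total 1334.
{W1, W2, W3, W4}: service 579 + fixed 1533 = 2112
No other subset beats 1012.

Open W4 only; minimum total cost 1012.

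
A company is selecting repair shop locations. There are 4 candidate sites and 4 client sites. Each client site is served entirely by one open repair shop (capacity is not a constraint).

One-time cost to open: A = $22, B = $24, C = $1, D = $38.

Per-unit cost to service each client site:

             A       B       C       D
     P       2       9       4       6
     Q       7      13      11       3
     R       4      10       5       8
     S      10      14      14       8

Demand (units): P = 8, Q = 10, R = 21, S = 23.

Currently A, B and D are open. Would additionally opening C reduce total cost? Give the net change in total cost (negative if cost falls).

No — net change +1 (cost rises by 1).

Current service cost with {A, B, D}: 314.
Adding C: each client site re-picks its cheapest; new service cost 314, saving 0.
Extra fixed cost: 1. Net change = 1 − 0 = 1.
(Totals: 398 → 399.)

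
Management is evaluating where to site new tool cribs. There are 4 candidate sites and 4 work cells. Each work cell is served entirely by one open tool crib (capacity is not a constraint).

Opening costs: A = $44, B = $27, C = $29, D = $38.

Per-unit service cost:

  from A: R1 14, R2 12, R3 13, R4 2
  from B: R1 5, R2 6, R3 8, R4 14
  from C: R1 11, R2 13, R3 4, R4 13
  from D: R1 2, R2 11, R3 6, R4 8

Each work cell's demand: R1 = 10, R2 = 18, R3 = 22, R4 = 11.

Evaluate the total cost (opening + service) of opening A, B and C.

Total cost: 368

Each work cell is assigned to its cheapest site among the open ones.
{A, B, C}: R1→B 5·10=50, R2→B 6·18=108, R3→C 4·22=88, R4→A 2·11=22. Service 268; fixed 100; total 368.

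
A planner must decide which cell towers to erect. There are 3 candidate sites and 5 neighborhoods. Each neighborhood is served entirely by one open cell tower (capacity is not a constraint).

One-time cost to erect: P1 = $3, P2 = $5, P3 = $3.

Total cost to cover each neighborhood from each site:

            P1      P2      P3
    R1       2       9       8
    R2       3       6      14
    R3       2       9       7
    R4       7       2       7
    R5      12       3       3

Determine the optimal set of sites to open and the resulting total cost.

For any fixed open set, each neighborhood goes to its cheapest open site; total = fixed + service.
{P1, P2}: R1→P1 2, R2→P1 3, R3→P1 2, R4→P2 2, R5→P2 3. Service 12; fixed 8; total 20.
{P1, P2, P3}: R1→P1 2, R2→P1 3, R3→P1 2, R4→P2 2, R5→P2 3. Service 12; fixed 11; total 23.
{P1, P3}: R1→P1 2, R2→P1 3, R3→P1 2, R4→P1 7, R5→P3 3. Service 17; fixed 6; total 23.
{P1}: service 26 + fixed 3 = 29
No other subset beats 20.

Open P1 and P2; minimum total cost 20.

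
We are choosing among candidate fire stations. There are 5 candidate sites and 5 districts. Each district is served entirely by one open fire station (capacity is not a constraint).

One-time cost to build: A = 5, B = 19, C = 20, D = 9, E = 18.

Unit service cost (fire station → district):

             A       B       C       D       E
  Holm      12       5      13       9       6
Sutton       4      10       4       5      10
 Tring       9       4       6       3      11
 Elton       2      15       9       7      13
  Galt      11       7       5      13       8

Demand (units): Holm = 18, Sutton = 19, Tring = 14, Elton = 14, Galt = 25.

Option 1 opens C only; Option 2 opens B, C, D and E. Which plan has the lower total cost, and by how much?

Option 1: {C}: Holm→C 13·18=234, Sutton→C 4·19=76, Tring→C 6·14=84, Elton→C 9·14=126, Galt→C 5·25=125. Service 645; fixed 20; total 665.
Option 2: {B, C, D, E}: Holm→B 5·18=90, Sutton→C 4·19=76, Tring→D 3·14=42, Elton→D 7·14=98, Galt→C 5·25=125. Service 431; fixed 66; total 497.
Difference: |665 − 497| = 168.

Option 2 is cheaper by 168.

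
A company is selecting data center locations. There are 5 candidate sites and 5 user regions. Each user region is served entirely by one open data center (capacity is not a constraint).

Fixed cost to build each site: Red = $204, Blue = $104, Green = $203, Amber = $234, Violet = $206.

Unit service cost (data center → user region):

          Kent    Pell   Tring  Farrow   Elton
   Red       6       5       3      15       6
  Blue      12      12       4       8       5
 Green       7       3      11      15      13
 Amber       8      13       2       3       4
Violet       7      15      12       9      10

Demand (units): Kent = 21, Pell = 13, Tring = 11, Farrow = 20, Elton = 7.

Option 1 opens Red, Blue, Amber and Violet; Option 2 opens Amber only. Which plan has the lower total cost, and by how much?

Option 1: {Red, Blue, Amber, Violet}: Kent→Red 6·21=126, Pell→Red 5·13=65, Tring→Amber 2·11=22, Farrow→Amber 3·20=60, Elton→Amber 4·7=28. Service 301; fixed 748; total 1049.
Option 2: {Amber}: Kent→Amber 8·21=168, Pell→Amber 13·13=169, Tring→Amber 2·11=22, Farrow→Amber 3·20=60, Elton→Amber 4·7=28. Service 447; fixed 234; total 681.
Difference: |1049 − 681| = 368.

Option 2 is cheaper by 368.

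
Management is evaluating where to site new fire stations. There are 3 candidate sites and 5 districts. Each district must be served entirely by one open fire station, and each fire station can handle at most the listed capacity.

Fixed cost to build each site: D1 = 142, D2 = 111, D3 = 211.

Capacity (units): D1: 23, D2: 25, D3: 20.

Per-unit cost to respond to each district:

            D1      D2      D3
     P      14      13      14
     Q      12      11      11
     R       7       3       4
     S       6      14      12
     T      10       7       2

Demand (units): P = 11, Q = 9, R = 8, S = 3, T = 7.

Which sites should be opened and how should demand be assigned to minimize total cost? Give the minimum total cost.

Open {D1, D2}: P→D1 14·11=154, Q→D2 11·9=99, R→D2 3·8=24, S→D1 6·3=18, T→D2 7·7=49.
Loads: D1 carries 14/23, D2 carries 24/25. Service 344; fixed 253; total 597.
Next best feasible plan costs 606.

Minimum total cost: 597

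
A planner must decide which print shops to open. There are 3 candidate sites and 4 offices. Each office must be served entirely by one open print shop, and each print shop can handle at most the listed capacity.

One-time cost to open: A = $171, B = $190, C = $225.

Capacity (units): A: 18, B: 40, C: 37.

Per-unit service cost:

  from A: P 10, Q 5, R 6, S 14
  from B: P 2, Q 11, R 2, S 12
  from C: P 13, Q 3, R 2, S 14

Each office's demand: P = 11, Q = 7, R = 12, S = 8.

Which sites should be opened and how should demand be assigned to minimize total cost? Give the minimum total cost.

Open {B}: P→B 2·11=22, Q→B 11·7=77, R→B 2·12=24, S→B 12·8=96.
Loads: B carries 38/40. Service 219; fixed 190; total 409.
Next best feasible plan costs 538.

Minimum total cost: 409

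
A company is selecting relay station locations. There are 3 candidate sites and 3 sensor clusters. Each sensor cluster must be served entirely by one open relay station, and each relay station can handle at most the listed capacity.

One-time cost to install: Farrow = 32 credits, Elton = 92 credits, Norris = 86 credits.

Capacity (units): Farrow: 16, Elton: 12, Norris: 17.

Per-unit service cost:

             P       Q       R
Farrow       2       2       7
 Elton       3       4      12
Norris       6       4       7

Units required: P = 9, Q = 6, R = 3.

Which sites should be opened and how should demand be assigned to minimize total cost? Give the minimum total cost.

Open {Farrow, Norris}: P→Farrow 2·9=18, Q→Farrow 2·6=12, R→Norris 7·3=21.
Loads: Farrow carries 15/16, Norris carries 3/17. Service 51; fixed 118; total 169.
Next best feasible plan costs 181.

Minimum total cost: 169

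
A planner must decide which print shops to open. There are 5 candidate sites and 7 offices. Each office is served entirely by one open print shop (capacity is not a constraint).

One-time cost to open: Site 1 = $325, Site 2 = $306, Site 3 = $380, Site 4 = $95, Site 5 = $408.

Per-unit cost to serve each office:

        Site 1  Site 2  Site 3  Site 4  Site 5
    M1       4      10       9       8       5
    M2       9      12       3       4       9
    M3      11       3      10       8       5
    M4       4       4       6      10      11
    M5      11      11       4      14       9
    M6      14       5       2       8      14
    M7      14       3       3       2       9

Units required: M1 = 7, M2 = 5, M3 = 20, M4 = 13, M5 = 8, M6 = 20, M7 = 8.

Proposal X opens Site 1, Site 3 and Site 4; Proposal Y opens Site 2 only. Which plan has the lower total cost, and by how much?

Proposal Y is cheaper by 383.

Proposal X: {Site 1, Site 3, Site 4}: M1→Site 1 4·7=28, M2→Site 3 3·5=15, M3→Site 4 8·20=160, M4→Site 1 4·13=52, M5→Site 3 4·8=32, M6→Site 3 2·20=40, M7→Site 4 2·8=16. Service 343; fixed 800; total 1143.
Proposal Y: {Site 2}: M1→Site 2 10·7=70, M2→Site 2 12·5=60, M3→Site 2 3·20=60, M4→Site 2 4·13=52, M5→Site 2 11·8=88, M6→Site 2 5·20=100, M7→Site 2 3·8=24. Service 454; fixed 306; total 760.
Difference: |1143 − 760| = 383.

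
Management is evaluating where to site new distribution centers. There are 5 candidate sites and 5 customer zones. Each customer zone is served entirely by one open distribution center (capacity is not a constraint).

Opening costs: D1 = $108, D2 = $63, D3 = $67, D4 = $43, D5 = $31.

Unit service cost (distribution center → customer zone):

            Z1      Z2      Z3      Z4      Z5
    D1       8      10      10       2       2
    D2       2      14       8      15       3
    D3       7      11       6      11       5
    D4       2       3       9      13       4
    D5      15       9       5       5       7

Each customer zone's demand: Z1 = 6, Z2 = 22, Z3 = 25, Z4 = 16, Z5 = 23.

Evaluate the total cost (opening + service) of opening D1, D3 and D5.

Total cost: 649

Each customer zone is assigned to its cheapest site among the open ones.
{D1, D3, D5}: Z1→D3 7·6=42, Z2→D5 9·22=198, Z3→D5 5·25=125, Z4→D1 2·16=32, Z5→D1 2·23=46. Service 443; fixed 206; total 649.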